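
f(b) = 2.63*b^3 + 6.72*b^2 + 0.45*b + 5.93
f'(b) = 7.89*b^2 + 13.44*b + 0.45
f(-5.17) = -180.21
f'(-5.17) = 141.86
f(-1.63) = 11.66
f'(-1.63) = -0.49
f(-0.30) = 6.33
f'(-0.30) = -2.87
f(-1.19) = 10.48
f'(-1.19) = -4.37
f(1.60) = 34.63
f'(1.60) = 42.15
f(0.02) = 5.94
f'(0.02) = 0.72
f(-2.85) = -1.65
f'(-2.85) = 26.23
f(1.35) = 25.26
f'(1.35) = 32.97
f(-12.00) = -3576.43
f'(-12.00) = 975.33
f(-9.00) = -1371.07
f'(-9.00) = 518.58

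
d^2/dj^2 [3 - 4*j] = 0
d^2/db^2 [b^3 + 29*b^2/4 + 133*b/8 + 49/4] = 6*b + 29/2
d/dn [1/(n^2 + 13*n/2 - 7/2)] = 2*(-4*n - 13)/(2*n^2 + 13*n - 7)^2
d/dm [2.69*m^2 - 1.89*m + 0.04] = 5.38*m - 1.89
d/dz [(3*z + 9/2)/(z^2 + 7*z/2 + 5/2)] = 3*(-4*z^2 - 12*z - 11)/(4*z^4 + 28*z^3 + 69*z^2 + 70*z + 25)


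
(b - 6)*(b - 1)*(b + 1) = b^3 - 6*b^2 - b + 6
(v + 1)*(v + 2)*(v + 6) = v^3 + 9*v^2 + 20*v + 12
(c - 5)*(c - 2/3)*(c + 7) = c^3 + 4*c^2/3 - 109*c/3 + 70/3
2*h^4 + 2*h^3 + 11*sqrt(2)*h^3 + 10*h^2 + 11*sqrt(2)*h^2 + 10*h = h*(h + 5*sqrt(2))*(sqrt(2)*h + 1)*(sqrt(2)*h + sqrt(2))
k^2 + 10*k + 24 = (k + 4)*(k + 6)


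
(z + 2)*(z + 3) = z^2 + 5*z + 6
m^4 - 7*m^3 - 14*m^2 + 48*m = m*(m - 8)*(m - 2)*(m + 3)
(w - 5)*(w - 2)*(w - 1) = w^3 - 8*w^2 + 17*w - 10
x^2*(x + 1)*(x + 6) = x^4 + 7*x^3 + 6*x^2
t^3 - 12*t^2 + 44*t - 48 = (t - 6)*(t - 4)*(t - 2)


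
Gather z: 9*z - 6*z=3*z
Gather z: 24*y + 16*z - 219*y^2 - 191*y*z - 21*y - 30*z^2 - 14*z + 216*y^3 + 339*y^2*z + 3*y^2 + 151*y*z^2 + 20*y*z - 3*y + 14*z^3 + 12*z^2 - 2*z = 216*y^3 - 216*y^2 + 14*z^3 + z^2*(151*y - 18) + z*(339*y^2 - 171*y)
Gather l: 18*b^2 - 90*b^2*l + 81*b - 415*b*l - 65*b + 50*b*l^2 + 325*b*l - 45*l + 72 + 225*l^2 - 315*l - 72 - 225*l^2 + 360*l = 18*b^2 + 50*b*l^2 + 16*b + l*(-90*b^2 - 90*b)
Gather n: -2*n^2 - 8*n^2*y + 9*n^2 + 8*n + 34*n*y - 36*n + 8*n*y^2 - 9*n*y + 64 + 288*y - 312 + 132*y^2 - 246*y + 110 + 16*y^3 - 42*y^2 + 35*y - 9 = n^2*(7 - 8*y) + n*(8*y^2 + 25*y - 28) + 16*y^3 + 90*y^2 + 77*y - 147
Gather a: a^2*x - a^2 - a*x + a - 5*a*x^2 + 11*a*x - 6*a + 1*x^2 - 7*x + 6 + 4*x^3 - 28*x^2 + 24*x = a^2*(x - 1) + a*(-5*x^2 + 10*x - 5) + 4*x^3 - 27*x^2 + 17*x + 6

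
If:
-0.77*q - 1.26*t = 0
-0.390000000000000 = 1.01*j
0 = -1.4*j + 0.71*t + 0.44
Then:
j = -0.39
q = 2.26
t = -1.38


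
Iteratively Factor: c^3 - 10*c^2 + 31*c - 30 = (c - 2)*(c^2 - 8*c + 15) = (c - 5)*(c - 2)*(c - 3)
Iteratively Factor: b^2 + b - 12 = (b - 3)*(b + 4)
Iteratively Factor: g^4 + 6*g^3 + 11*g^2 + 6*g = (g + 3)*(g^3 + 3*g^2 + 2*g) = (g + 2)*(g + 3)*(g^2 + g) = (g + 1)*(g + 2)*(g + 3)*(g)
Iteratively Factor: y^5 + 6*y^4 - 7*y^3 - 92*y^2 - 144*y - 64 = (y - 4)*(y^4 + 10*y^3 + 33*y^2 + 40*y + 16) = (y - 4)*(y + 1)*(y^3 + 9*y^2 + 24*y + 16) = (y - 4)*(y + 1)*(y + 4)*(y^2 + 5*y + 4) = (y - 4)*(y + 1)^2*(y + 4)*(y + 4)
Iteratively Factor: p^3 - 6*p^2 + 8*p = (p - 4)*(p^2 - 2*p) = p*(p - 4)*(p - 2)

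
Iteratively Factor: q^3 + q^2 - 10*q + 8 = (q - 2)*(q^2 + 3*q - 4) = (q - 2)*(q - 1)*(q + 4)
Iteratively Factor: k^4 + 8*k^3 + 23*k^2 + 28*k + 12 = (k + 2)*(k^3 + 6*k^2 + 11*k + 6) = (k + 1)*(k + 2)*(k^2 + 5*k + 6) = (k + 1)*(k + 2)^2*(k + 3)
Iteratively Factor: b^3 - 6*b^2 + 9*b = (b - 3)*(b^2 - 3*b) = (b - 3)^2*(b)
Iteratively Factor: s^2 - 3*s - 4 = (s - 4)*(s + 1)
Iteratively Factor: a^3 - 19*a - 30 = (a + 2)*(a^2 - 2*a - 15) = (a - 5)*(a + 2)*(a + 3)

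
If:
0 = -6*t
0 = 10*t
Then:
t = 0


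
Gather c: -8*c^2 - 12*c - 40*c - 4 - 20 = -8*c^2 - 52*c - 24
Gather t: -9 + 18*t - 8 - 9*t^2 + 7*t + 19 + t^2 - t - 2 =-8*t^2 + 24*t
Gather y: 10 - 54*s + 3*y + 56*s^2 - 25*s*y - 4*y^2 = 56*s^2 - 54*s - 4*y^2 + y*(3 - 25*s) + 10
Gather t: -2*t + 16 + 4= 20 - 2*t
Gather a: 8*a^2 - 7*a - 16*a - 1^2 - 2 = 8*a^2 - 23*a - 3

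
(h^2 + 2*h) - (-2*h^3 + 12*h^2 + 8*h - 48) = 2*h^3 - 11*h^2 - 6*h + 48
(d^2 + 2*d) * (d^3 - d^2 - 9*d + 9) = d^5 + d^4 - 11*d^3 - 9*d^2 + 18*d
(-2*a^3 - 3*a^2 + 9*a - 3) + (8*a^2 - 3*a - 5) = -2*a^3 + 5*a^2 + 6*a - 8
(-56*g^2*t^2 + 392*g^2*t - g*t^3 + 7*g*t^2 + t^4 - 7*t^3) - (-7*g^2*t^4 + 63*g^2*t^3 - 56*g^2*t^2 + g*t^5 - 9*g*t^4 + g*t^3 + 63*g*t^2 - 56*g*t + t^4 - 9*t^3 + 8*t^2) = 7*g^2*t^4 - 63*g^2*t^3 + 392*g^2*t - g*t^5 + 9*g*t^4 - 2*g*t^3 - 56*g*t^2 + 56*g*t + 2*t^3 - 8*t^2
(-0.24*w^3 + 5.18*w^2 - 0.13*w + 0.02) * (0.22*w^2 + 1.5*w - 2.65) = -0.0528*w^5 + 0.7796*w^4 + 8.3774*w^3 - 13.9176*w^2 + 0.3745*w - 0.053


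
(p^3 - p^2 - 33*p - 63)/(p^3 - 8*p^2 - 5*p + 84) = (p + 3)/(p - 4)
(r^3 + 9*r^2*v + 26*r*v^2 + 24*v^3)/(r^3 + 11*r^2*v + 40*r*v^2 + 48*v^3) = (r + 2*v)/(r + 4*v)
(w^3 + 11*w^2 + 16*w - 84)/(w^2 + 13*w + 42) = w - 2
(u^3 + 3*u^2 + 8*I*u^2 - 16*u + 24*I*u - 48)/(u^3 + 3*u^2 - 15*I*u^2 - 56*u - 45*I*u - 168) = (u^2 + 8*I*u - 16)/(u^2 - 15*I*u - 56)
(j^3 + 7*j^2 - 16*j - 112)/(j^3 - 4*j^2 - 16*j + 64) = (j + 7)/(j - 4)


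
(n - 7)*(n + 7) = n^2 - 49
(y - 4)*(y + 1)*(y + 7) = y^3 + 4*y^2 - 25*y - 28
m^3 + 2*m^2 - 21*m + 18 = (m - 3)*(m - 1)*(m + 6)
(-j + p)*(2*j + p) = -2*j^2 + j*p + p^2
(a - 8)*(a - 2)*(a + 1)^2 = a^4 - 8*a^3 - 3*a^2 + 22*a + 16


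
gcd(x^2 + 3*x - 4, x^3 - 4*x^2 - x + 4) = x - 1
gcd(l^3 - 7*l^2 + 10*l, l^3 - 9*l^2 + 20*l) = l^2 - 5*l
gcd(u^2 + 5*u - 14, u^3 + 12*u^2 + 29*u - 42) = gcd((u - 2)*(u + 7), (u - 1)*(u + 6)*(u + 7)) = u + 7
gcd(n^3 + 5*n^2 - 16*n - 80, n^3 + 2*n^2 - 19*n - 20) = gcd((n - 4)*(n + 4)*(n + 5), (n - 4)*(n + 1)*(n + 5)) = n^2 + n - 20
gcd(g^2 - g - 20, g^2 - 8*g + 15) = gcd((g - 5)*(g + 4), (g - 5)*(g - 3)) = g - 5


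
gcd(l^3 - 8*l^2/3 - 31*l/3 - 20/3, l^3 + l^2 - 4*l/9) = l + 4/3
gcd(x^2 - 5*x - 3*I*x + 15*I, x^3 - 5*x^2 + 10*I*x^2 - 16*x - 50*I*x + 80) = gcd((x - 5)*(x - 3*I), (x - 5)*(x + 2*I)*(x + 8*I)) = x - 5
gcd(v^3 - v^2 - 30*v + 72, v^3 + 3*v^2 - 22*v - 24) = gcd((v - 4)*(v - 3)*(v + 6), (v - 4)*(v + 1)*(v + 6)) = v^2 + 2*v - 24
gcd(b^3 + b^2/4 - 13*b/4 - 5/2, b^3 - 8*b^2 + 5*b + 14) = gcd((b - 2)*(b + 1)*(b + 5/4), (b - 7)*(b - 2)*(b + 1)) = b^2 - b - 2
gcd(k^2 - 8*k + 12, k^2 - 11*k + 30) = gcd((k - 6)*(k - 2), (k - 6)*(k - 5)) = k - 6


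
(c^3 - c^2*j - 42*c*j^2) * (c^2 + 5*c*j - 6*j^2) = c^5 + 4*c^4*j - 53*c^3*j^2 - 204*c^2*j^3 + 252*c*j^4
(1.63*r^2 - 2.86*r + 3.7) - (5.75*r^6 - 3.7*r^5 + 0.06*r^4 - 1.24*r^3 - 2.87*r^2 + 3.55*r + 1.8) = -5.75*r^6 + 3.7*r^5 - 0.06*r^4 + 1.24*r^3 + 4.5*r^2 - 6.41*r + 1.9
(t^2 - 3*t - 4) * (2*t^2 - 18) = 2*t^4 - 6*t^3 - 26*t^2 + 54*t + 72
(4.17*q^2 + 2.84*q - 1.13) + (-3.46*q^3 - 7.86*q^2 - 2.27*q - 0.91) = -3.46*q^3 - 3.69*q^2 + 0.57*q - 2.04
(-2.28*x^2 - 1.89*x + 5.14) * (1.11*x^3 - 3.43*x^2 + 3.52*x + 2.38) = -2.5308*x^5 + 5.7225*x^4 + 4.1625*x^3 - 29.7094*x^2 + 13.5946*x + 12.2332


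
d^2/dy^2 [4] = 0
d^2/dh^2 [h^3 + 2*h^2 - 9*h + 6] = 6*h + 4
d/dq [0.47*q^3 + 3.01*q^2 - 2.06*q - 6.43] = 1.41*q^2 + 6.02*q - 2.06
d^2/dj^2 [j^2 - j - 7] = 2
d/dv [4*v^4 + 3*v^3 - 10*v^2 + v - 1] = 16*v^3 + 9*v^2 - 20*v + 1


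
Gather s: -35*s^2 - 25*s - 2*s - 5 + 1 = -35*s^2 - 27*s - 4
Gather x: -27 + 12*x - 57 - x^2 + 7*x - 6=-x^2 + 19*x - 90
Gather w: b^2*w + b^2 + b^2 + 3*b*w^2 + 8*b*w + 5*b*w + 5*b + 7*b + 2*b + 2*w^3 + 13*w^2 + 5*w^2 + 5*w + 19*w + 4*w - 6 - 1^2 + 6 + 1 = 2*b^2 + 14*b + 2*w^3 + w^2*(3*b + 18) + w*(b^2 + 13*b + 28)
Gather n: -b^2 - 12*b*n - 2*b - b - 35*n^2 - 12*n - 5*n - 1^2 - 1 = -b^2 - 3*b - 35*n^2 + n*(-12*b - 17) - 2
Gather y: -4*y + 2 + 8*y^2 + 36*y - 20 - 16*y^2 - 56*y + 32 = -8*y^2 - 24*y + 14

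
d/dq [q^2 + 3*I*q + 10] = 2*q + 3*I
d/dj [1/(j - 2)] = -1/(j - 2)^2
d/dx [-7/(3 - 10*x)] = -70/(10*x - 3)^2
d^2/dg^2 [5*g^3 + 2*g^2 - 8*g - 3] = 30*g + 4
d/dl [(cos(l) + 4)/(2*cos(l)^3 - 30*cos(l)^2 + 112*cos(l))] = (-237*cos(l) - 3*cos(2*l) + cos(3*l) + 445)*sin(l)/(4*(cos(l) - 8)^2*(cos(l) - 7)^2*cos(l)^2)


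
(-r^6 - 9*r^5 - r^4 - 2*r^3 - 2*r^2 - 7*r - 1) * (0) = 0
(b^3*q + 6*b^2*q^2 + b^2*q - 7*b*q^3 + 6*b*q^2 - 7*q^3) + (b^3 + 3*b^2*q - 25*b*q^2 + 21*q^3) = b^3*q + b^3 + 6*b^2*q^2 + 4*b^2*q - 7*b*q^3 - 19*b*q^2 + 14*q^3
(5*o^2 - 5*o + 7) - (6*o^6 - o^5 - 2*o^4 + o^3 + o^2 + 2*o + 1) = -6*o^6 + o^5 + 2*o^4 - o^3 + 4*o^2 - 7*o + 6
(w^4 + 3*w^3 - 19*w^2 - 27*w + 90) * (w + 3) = w^5 + 6*w^4 - 10*w^3 - 84*w^2 + 9*w + 270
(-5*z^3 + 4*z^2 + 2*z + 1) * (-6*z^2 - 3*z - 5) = 30*z^5 - 9*z^4 + z^3 - 32*z^2 - 13*z - 5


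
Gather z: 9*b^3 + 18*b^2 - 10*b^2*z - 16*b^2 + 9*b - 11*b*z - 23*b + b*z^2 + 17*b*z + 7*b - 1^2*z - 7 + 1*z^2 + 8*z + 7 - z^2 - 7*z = 9*b^3 + 2*b^2 + b*z^2 - 7*b + z*(-10*b^2 + 6*b)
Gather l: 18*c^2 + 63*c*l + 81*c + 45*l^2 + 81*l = 18*c^2 + 81*c + 45*l^2 + l*(63*c + 81)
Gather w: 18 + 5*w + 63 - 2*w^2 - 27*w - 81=-2*w^2 - 22*w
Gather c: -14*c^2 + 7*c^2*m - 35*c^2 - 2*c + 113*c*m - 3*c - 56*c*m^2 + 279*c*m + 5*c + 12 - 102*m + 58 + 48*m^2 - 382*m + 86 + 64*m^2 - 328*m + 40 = c^2*(7*m - 49) + c*(-56*m^2 + 392*m) + 112*m^2 - 812*m + 196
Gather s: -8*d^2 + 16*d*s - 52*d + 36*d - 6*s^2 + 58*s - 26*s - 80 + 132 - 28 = -8*d^2 - 16*d - 6*s^2 + s*(16*d + 32) + 24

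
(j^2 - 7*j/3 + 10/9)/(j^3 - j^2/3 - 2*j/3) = (-9*j^2 + 21*j - 10)/(3*j*(-3*j^2 + j + 2))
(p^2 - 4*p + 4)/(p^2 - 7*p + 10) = (p - 2)/(p - 5)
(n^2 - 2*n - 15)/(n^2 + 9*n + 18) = (n - 5)/(n + 6)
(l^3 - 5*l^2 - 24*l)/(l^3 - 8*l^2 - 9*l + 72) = l/(l - 3)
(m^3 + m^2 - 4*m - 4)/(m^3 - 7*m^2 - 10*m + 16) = (m^2 - m - 2)/(m^2 - 9*m + 8)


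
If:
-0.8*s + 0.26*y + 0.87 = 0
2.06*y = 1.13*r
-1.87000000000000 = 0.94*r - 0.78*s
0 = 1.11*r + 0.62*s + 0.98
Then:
No Solution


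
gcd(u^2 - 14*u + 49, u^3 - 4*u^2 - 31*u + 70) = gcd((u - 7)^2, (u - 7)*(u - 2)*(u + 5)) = u - 7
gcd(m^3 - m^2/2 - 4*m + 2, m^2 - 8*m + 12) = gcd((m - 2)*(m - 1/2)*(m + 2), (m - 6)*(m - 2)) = m - 2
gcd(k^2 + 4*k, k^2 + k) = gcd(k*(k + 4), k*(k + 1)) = k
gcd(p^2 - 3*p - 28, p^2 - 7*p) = p - 7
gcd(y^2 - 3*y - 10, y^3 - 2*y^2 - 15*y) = y - 5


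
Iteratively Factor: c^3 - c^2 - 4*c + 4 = (c - 2)*(c^2 + c - 2) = (c - 2)*(c + 2)*(c - 1)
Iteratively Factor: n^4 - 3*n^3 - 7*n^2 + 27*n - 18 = (n - 1)*(n^3 - 2*n^2 - 9*n + 18) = (n - 1)*(n + 3)*(n^2 - 5*n + 6) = (n - 3)*(n - 1)*(n + 3)*(n - 2)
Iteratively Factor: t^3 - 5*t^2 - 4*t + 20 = (t - 2)*(t^2 - 3*t - 10) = (t - 2)*(t + 2)*(t - 5)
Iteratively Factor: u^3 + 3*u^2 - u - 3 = (u + 3)*(u^2 - 1) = (u - 1)*(u + 3)*(u + 1)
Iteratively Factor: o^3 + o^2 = (o)*(o^2 + o) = o^2*(o + 1)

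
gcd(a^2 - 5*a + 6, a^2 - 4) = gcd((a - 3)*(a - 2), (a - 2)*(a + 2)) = a - 2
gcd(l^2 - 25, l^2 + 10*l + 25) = l + 5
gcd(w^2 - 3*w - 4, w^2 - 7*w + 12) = w - 4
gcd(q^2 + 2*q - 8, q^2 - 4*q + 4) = q - 2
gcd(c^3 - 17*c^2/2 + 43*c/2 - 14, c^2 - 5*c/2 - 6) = c - 4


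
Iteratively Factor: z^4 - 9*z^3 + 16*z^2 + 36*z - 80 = (z - 5)*(z^3 - 4*z^2 - 4*z + 16) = (z - 5)*(z - 2)*(z^2 - 2*z - 8) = (z - 5)*(z - 4)*(z - 2)*(z + 2)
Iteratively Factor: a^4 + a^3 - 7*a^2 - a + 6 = (a - 2)*(a^3 + 3*a^2 - a - 3) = (a - 2)*(a - 1)*(a^2 + 4*a + 3) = (a - 2)*(a - 1)*(a + 1)*(a + 3)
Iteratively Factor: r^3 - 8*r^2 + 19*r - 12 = (r - 3)*(r^2 - 5*r + 4) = (r - 3)*(r - 1)*(r - 4)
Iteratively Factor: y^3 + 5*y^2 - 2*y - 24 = (y - 2)*(y^2 + 7*y + 12) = (y - 2)*(y + 3)*(y + 4)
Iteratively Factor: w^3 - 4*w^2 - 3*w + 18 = (w - 3)*(w^2 - w - 6) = (w - 3)^2*(w + 2)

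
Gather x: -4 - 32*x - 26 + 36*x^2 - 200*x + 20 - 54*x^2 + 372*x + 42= -18*x^2 + 140*x + 32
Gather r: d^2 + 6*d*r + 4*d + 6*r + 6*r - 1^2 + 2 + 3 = d^2 + 4*d + r*(6*d + 12) + 4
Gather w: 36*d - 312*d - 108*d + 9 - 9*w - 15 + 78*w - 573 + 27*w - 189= -384*d + 96*w - 768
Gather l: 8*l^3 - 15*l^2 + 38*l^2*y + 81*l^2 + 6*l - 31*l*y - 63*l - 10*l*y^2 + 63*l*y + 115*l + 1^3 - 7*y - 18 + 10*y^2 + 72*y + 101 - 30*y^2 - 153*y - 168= 8*l^3 + l^2*(38*y + 66) + l*(-10*y^2 + 32*y + 58) - 20*y^2 - 88*y - 84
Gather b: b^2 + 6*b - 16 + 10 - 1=b^2 + 6*b - 7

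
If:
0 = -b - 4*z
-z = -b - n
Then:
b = -4*z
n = 5*z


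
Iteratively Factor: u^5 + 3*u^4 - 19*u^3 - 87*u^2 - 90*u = (u + 2)*(u^4 + u^3 - 21*u^2 - 45*u) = (u + 2)*(u + 3)*(u^3 - 2*u^2 - 15*u) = (u + 2)*(u + 3)^2*(u^2 - 5*u) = (u - 5)*(u + 2)*(u + 3)^2*(u)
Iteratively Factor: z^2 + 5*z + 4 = (z + 1)*(z + 4)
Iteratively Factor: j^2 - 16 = (j + 4)*(j - 4)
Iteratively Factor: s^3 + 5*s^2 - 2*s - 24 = (s + 3)*(s^2 + 2*s - 8) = (s - 2)*(s + 3)*(s + 4)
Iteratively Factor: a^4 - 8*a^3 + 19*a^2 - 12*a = (a - 1)*(a^3 - 7*a^2 + 12*a) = (a - 4)*(a - 1)*(a^2 - 3*a) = a*(a - 4)*(a - 1)*(a - 3)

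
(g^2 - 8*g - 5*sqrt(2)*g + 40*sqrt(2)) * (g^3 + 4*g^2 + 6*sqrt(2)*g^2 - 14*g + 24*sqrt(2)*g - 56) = g^5 - 4*g^4 + sqrt(2)*g^4 - 106*g^3 - 4*sqrt(2)*g^3 + 38*sqrt(2)*g^2 + 296*g^2 - 280*sqrt(2)*g + 2368*g - 2240*sqrt(2)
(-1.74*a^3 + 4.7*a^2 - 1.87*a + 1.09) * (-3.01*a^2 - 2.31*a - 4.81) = 5.2374*a^5 - 10.1276*a^4 + 3.1411*a^3 - 21.5682*a^2 + 6.4768*a - 5.2429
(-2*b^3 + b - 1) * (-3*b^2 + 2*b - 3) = 6*b^5 - 4*b^4 + 3*b^3 + 5*b^2 - 5*b + 3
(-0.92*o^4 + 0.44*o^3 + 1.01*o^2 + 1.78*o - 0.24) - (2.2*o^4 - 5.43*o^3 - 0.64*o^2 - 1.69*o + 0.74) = -3.12*o^4 + 5.87*o^3 + 1.65*o^2 + 3.47*o - 0.98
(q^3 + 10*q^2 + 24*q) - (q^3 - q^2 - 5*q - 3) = 11*q^2 + 29*q + 3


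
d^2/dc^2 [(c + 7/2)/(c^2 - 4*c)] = (c*(1 - 6*c)*(c - 4) + (c - 2)^2*(8*c + 28))/(c^3*(c - 4)^3)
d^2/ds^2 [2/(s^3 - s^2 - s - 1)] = 4*((1 - 3*s)*(-s^3 + s^2 + s + 1) - (-3*s^2 + 2*s + 1)^2)/(-s^3 + s^2 + s + 1)^3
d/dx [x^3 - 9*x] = 3*x^2 - 9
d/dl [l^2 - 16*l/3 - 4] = 2*l - 16/3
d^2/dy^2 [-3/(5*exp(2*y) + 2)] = (120 - 300*exp(2*y))*exp(2*y)/(5*exp(2*y) + 2)^3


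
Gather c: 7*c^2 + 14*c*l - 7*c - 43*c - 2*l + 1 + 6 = 7*c^2 + c*(14*l - 50) - 2*l + 7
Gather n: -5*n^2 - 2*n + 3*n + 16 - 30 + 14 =-5*n^2 + n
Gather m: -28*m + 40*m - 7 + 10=12*m + 3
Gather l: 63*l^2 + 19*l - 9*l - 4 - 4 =63*l^2 + 10*l - 8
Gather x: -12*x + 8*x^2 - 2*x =8*x^2 - 14*x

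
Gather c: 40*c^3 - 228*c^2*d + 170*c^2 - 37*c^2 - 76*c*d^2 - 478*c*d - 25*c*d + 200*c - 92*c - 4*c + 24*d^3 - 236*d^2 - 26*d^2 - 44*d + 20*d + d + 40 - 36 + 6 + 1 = 40*c^3 + c^2*(133 - 228*d) + c*(-76*d^2 - 503*d + 104) + 24*d^3 - 262*d^2 - 23*d + 11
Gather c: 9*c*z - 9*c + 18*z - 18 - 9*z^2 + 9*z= c*(9*z - 9) - 9*z^2 + 27*z - 18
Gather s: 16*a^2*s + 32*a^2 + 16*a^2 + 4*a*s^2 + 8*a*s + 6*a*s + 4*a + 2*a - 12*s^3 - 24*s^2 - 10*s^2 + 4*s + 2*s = 48*a^2 + 6*a - 12*s^3 + s^2*(4*a - 34) + s*(16*a^2 + 14*a + 6)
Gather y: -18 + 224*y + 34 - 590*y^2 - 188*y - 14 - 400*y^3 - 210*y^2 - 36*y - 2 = -400*y^3 - 800*y^2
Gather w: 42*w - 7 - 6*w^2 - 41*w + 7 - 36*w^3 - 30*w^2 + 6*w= -36*w^3 - 36*w^2 + 7*w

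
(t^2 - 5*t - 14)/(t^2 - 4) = (t - 7)/(t - 2)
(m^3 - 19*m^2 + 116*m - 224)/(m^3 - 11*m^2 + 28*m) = (m - 8)/m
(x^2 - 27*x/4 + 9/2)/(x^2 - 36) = (x - 3/4)/(x + 6)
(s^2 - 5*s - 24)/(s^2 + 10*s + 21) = (s - 8)/(s + 7)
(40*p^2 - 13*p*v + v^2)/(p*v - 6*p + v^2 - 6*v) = (40*p^2 - 13*p*v + v^2)/(p*v - 6*p + v^2 - 6*v)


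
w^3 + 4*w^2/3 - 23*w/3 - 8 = (w - 8/3)*(w + 1)*(w + 3)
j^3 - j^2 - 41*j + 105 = (j - 5)*(j - 3)*(j + 7)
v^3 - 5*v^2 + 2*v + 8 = (v - 4)*(v - 2)*(v + 1)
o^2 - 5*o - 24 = (o - 8)*(o + 3)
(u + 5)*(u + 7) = u^2 + 12*u + 35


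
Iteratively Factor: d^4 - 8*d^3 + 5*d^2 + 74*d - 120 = (d - 5)*(d^3 - 3*d^2 - 10*d + 24) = (d - 5)*(d - 2)*(d^2 - d - 12) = (d - 5)*(d - 4)*(d - 2)*(d + 3)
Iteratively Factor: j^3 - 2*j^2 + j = (j)*(j^2 - 2*j + 1) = j*(j - 1)*(j - 1)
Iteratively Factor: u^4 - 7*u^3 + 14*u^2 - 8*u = (u - 2)*(u^3 - 5*u^2 + 4*u) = (u - 2)*(u - 1)*(u^2 - 4*u) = u*(u - 2)*(u - 1)*(u - 4)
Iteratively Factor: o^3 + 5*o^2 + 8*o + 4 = (o + 1)*(o^2 + 4*o + 4) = (o + 1)*(o + 2)*(o + 2)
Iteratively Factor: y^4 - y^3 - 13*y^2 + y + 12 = (y - 1)*(y^3 - 13*y - 12) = (y - 1)*(y + 1)*(y^2 - y - 12) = (y - 1)*(y + 1)*(y + 3)*(y - 4)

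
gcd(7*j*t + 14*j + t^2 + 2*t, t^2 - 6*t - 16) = t + 2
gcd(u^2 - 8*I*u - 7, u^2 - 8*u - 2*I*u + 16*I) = 1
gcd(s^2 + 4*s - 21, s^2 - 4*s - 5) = 1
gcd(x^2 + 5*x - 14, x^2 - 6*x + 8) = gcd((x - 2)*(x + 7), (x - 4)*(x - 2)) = x - 2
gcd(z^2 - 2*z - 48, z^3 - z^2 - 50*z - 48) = z^2 - 2*z - 48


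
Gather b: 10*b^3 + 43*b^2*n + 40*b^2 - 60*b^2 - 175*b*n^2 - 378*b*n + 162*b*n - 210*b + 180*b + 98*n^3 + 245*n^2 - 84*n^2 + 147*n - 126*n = 10*b^3 + b^2*(43*n - 20) + b*(-175*n^2 - 216*n - 30) + 98*n^3 + 161*n^2 + 21*n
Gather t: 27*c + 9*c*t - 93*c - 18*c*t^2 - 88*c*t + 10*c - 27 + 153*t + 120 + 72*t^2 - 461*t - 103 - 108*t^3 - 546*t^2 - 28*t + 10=-56*c - 108*t^3 + t^2*(-18*c - 474) + t*(-79*c - 336)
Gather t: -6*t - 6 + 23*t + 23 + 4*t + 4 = 21*t + 21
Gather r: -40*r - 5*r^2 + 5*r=-5*r^2 - 35*r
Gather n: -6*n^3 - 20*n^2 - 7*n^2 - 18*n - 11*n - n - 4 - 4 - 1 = -6*n^3 - 27*n^2 - 30*n - 9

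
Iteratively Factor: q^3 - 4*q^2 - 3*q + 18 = (q + 2)*(q^2 - 6*q + 9) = (q - 3)*(q + 2)*(q - 3)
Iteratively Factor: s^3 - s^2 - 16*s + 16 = (s - 4)*(s^2 + 3*s - 4) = (s - 4)*(s + 4)*(s - 1)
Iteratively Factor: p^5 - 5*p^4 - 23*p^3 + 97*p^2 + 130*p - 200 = (p + 2)*(p^4 - 7*p^3 - 9*p^2 + 115*p - 100) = (p - 5)*(p + 2)*(p^3 - 2*p^2 - 19*p + 20) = (p - 5)*(p - 1)*(p + 2)*(p^2 - p - 20) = (p - 5)*(p - 1)*(p + 2)*(p + 4)*(p - 5)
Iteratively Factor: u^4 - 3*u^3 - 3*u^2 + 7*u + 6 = (u - 2)*(u^3 - u^2 - 5*u - 3) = (u - 3)*(u - 2)*(u^2 + 2*u + 1) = (u - 3)*(u - 2)*(u + 1)*(u + 1)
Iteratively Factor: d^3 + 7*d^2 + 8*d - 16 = (d + 4)*(d^2 + 3*d - 4) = (d + 4)^2*(d - 1)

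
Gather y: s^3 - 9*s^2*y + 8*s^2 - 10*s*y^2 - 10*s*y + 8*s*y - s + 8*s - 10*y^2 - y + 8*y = s^3 + 8*s^2 + 7*s + y^2*(-10*s - 10) + y*(-9*s^2 - 2*s + 7)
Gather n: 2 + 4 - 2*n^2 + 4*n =-2*n^2 + 4*n + 6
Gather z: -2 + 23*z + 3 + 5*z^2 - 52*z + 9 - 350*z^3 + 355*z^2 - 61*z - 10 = -350*z^3 + 360*z^2 - 90*z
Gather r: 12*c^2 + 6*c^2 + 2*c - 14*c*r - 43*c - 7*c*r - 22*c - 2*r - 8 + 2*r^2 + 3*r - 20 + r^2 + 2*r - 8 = 18*c^2 - 63*c + 3*r^2 + r*(3 - 21*c) - 36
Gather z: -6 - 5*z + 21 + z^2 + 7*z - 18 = z^2 + 2*z - 3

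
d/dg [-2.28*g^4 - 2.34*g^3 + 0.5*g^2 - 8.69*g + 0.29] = -9.12*g^3 - 7.02*g^2 + 1.0*g - 8.69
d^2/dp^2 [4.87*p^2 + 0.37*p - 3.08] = 9.74000000000000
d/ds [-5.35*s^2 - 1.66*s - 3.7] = -10.7*s - 1.66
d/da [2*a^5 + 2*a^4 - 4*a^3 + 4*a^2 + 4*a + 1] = 10*a^4 + 8*a^3 - 12*a^2 + 8*a + 4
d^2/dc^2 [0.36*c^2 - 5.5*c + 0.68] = 0.720000000000000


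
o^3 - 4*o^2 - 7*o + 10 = (o - 5)*(o - 1)*(o + 2)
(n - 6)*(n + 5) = n^2 - n - 30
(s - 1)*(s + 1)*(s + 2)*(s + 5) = s^4 + 7*s^3 + 9*s^2 - 7*s - 10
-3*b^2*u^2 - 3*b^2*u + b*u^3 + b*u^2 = u*(-3*b + u)*(b*u + b)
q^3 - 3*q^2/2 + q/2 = q*(q - 1)*(q - 1/2)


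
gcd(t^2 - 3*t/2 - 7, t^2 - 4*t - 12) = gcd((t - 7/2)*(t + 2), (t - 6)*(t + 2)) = t + 2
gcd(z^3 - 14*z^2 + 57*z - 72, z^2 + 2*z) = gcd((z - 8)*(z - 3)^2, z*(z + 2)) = 1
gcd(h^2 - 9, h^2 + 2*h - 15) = h - 3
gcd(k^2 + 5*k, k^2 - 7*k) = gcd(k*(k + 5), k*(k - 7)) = k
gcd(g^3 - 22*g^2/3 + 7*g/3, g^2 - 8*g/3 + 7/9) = g - 1/3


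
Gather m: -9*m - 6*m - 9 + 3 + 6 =-15*m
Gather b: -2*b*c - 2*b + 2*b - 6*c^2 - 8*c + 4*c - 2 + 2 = -2*b*c - 6*c^2 - 4*c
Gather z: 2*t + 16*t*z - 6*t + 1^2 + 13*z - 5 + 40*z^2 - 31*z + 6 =-4*t + 40*z^2 + z*(16*t - 18) + 2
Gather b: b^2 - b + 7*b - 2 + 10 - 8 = b^2 + 6*b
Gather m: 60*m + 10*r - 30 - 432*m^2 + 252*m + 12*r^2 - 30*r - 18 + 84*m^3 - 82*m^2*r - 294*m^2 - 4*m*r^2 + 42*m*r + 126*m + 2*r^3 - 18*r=84*m^3 + m^2*(-82*r - 726) + m*(-4*r^2 + 42*r + 438) + 2*r^3 + 12*r^2 - 38*r - 48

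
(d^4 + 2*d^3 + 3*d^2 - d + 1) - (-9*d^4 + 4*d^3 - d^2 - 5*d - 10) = 10*d^4 - 2*d^3 + 4*d^2 + 4*d + 11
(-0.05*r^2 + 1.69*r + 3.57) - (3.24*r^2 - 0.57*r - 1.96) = -3.29*r^2 + 2.26*r + 5.53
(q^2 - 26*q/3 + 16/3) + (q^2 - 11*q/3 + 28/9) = 2*q^2 - 37*q/3 + 76/9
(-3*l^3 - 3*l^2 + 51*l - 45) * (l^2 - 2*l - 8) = -3*l^5 + 3*l^4 + 81*l^3 - 123*l^2 - 318*l + 360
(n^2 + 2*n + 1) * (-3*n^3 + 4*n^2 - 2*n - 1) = -3*n^5 - 2*n^4 + 3*n^3 - n^2 - 4*n - 1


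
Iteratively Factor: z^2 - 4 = (z + 2)*(z - 2)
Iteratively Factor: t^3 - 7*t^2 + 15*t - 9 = (t - 3)*(t^2 - 4*t + 3) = (t - 3)^2*(t - 1)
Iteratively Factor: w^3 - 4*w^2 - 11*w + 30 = (w - 2)*(w^2 - 2*w - 15) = (w - 2)*(w + 3)*(w - 5)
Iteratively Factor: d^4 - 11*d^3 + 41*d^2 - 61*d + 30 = (d - 5)*(d^3 - 6*d^2 + 11*d - 6) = (d - 5)*(d - 1)*(d^2 - 5*d + 6) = (d - 5)*(d - 2)*(d - 1)*(d - 3)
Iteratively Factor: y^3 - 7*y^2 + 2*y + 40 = (y - 5)*(y^2 - 2*y - 8) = (y - 5)*(y + 2)*(y - 4)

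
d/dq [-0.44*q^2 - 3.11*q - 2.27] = -0.88*q - 3.11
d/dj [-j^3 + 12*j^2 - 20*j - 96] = -3*j^2 + 24*j - 20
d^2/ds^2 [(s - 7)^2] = 2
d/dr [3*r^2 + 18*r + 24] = 6*r + 18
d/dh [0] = 0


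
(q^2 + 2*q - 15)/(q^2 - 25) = (q - 3)/(q - 5)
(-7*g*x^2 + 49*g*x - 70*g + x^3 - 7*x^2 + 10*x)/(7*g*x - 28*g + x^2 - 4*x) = (-7*g*x^2 + 49*g*x - 70*g + x^3 - 7*x^2 + 10*x)/(7*g*x - 28*g + x^2 - 4*x)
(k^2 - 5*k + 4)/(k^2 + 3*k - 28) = (k - 1)/(k + 7)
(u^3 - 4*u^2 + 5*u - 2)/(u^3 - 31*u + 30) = (u^2 - 3*u + 2)/(u^2 + u - 30)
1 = 1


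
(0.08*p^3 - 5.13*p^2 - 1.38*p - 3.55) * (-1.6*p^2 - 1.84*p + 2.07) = -0.128*p^5 + 8.0608*p^4 + 11.8128*p^3 - 2.3999*p^2 + 3.6754*p - 7.3485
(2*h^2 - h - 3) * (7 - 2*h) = -4*h^3 + 16*h^2 - h - 21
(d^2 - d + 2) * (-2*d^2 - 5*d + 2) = -2*d^4 - 3*d^3 + 3*d^2 - 12*d + 4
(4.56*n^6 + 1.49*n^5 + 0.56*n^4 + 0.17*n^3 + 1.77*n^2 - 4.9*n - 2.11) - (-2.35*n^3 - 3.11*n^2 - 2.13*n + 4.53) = 4.56*n^6 + 1.49*n^5 + 0.56*n^4 + 2.52*n^3 + 4.88*n^2 - 2.77*n - 6.64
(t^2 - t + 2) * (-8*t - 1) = -8*t^3 + 7*t^2 - 15*t - 2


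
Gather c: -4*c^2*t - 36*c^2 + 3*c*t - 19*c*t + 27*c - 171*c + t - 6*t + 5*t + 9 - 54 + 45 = c^2*(-4*t - 36) + c*(-16*t - 144)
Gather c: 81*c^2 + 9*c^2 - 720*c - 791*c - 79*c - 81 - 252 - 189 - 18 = 90*c^2 - 1590*c - 540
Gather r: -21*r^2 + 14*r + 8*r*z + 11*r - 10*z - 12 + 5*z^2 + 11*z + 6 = -21*r^2 + r*(8*z + 25) + 5*z^2 + z - 6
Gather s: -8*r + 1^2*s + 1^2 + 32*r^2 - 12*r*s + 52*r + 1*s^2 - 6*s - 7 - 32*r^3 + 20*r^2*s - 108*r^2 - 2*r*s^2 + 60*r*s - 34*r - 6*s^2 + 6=-32*r^3 - 76*r^2 + 10*r + s^2*(-2*r - 5) + s*(20*r^2 + 48*r - 5)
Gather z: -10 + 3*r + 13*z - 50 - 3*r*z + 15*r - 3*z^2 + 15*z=18*r - 3*z^2 + z*(28 - 3*r) - 60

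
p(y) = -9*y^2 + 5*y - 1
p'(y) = 5 - 18*y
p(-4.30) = -188.91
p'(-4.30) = 82.40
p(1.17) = -7.47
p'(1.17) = -16.06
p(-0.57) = -6.77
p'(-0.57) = 15.26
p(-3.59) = -134.94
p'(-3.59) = 69.62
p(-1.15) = -18.65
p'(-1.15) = 25.70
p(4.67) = -173.93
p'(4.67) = -79.06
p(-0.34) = -3.74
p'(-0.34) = 11.12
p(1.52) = -14.19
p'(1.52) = -22.36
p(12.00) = -1237.00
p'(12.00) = -211.00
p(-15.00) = -2101.00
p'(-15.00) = 275.00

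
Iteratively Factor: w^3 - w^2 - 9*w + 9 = (w - 3)*(w^2 + 2*w - 3) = (w - 3)*(w - 1)*(w + 3)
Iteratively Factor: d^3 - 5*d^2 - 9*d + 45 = (d - 3)*(d^2 - 2*d - 15) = (d - 3)*(d + 3)*(d - 5)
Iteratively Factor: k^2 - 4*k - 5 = (k - 5)*(k + 1)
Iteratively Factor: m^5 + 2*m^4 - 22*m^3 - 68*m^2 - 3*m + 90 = (m - 5)*(m^4 + 7*m^3 + 13*m^2 - 3*m - 18) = (m - 5)*(m + 3)*(m^3 + 4*m^2 + m - 6) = (m - 5)*(m - 1)*(m + 3)*(m^2 + 5*m + 6) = (m - 5)*(m - 1)*(m + 3)^2*(m + 2)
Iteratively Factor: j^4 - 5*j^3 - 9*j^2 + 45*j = (j - 3)*(j^3 - 2*j^2 - 15*j) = (j - 5)*(j - 3)*(j^2 + 3*j) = (j - 5)*(j - 3)*(j + 3)*(j)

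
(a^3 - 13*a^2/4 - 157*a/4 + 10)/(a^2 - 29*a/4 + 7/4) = (a^2 - 3*a - 40)/(a - 7)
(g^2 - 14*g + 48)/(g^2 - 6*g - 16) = (g - 6)/(g + 2)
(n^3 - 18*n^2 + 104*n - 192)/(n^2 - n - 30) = (n^2 - 12*n + 32)/(n + 5)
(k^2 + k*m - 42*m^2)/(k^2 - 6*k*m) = (k + 7*m)/k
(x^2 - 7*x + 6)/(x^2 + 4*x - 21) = (x^2 - 7*x + 6)/(x^2 + 4*x - 21)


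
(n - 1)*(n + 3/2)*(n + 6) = n^3 + 13*n^2/2 + 3*n/2 - 9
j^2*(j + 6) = j^3 + 6*j^2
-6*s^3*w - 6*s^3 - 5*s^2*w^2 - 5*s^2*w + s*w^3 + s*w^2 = (-6*s + w)*(s + w)*(s*w + s)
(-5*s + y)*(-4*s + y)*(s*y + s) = 20*s^3*y + 20*s^3 - 9*s^2*y^2 - 9*s^2*y + s*y^3 + s*y^2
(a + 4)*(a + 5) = a^2 + 9*a + 20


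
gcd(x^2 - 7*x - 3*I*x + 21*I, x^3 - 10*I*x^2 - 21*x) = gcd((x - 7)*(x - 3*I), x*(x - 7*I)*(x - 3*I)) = x - 3*I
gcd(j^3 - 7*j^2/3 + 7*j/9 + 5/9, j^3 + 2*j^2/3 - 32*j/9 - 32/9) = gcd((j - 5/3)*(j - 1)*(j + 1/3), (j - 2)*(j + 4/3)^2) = 1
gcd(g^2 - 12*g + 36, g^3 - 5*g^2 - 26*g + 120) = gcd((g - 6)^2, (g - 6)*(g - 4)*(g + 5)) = g - 6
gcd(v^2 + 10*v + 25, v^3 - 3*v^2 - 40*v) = v + 5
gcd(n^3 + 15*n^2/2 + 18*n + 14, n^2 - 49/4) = n + 7/2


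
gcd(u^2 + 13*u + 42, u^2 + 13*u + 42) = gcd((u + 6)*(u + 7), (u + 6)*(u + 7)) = u^2 + 13*u + 42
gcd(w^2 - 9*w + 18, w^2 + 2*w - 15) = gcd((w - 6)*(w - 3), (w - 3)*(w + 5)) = w - 3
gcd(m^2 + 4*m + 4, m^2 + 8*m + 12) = m + 2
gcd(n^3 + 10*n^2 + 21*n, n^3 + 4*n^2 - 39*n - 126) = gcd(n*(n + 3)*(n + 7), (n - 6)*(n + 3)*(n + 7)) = n^2 + 10*n + 21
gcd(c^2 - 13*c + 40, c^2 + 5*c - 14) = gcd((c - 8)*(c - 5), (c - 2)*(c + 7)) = 1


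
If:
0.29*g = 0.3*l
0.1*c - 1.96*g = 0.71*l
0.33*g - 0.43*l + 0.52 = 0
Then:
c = 160.63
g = 6.07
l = 5.87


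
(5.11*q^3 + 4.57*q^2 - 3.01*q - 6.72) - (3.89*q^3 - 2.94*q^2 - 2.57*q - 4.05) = 1.22*q^3 + 7.51*q^2 - 0.44*q - 2.67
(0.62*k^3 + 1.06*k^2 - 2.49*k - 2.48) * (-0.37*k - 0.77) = -0.2294*k^4 - 0.8696*k^3 + 0.1051*k^2 + 2.8349*k + 1.9096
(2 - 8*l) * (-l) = 8*l^2 - 2*l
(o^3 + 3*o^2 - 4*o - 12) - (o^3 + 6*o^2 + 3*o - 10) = -3*o^2 - 7*o - 2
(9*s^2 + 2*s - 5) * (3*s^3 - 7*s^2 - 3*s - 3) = 27*s^5 - 57*s^4 - 56*s^3 + 2*s^2 + 9*s + 15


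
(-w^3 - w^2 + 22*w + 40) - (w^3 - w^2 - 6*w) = -2*w^3 + 28*w + 40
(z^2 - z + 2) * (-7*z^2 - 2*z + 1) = -7*z^4 + 5*z^3 - 11*z^2 - 5*z + 2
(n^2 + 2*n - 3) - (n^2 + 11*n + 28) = -9*n - 31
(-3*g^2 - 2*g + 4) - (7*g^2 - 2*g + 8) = -10*g^2 - 4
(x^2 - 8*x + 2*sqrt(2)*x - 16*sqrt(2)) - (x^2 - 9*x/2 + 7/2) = -7*x/2 + 2*sqrt(2)*x - 16*sqrt(2) - 7/2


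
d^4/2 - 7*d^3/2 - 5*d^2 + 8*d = d*(d/2 + 1)*(d - 8)*(d - 1)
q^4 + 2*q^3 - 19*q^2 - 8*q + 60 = (q - 3)*(q - 2)*(q + 2)*(q + 5)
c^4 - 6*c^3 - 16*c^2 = c^2*(c - 8)*(c + 2)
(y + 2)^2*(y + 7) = y^3 + 11*y^2 + 32*y + 28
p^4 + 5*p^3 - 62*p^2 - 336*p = p*(p - 8)*(p + 6)*(p + 7)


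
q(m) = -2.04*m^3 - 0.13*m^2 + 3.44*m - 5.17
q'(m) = -6.12*m^2 - 0.26*m + 3.44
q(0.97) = -3.82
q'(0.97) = -2.57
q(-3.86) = 96.94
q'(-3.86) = -86.74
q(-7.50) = 822.34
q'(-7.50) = -338.86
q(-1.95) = 2.75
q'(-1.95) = -19.32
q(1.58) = -8.11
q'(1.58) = -12.25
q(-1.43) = -4.39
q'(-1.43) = -8.70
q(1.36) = -5.86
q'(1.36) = -8.23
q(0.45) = -3.83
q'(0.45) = 2.08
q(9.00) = -1471.90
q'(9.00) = -494.62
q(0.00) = -5.17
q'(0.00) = 3.44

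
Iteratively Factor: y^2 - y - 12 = (y + 3)*(y - 4)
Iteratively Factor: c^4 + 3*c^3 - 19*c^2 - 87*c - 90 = (c + 3)*(c^3 - 19*c - 30) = (c + 3)^2*(c^2 - 3*c - 10) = (c - 5)*(c + 3)^2*(c + 2)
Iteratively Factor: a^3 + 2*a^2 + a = (a)*(a^2 + 2*a + 1) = a*(a + 1)*(a + 1)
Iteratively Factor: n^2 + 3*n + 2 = (n + 2)*(n + 1)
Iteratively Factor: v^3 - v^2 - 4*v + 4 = (v + 2)*(v^2 - 3*v + 2) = (v - 2)*(v + 2)*(v - 1)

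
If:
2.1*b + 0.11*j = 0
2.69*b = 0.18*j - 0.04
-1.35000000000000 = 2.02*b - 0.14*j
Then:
No Solution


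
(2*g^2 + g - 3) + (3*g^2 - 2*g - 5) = 5*g^2 - g - 8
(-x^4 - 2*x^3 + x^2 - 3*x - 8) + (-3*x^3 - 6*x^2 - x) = -x^4 - 5*x^3 - 5*x^2 - 4*x - 8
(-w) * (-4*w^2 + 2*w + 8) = 4*w^3 - 2*w^2 - 8*w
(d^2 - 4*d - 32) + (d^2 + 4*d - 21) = 2*d^2 - 53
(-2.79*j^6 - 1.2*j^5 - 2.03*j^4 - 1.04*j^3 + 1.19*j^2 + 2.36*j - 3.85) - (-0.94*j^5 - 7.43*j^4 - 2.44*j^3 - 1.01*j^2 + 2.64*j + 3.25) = -2.79*j^6 - 0.26*j^5 + 5.4*j^4 + 1.4*j^3 + 2.2*j^2 - 0.28*j - 7.1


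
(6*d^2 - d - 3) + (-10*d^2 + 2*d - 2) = -4*d^2 + d - 5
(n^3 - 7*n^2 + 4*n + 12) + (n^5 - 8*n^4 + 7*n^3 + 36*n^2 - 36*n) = n^5 - 8*n^4 + 8*n^3 + 29*n^2 - 32*n + 12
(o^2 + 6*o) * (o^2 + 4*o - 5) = o^4 + 10*o^3 + 19*o^2 - 30*o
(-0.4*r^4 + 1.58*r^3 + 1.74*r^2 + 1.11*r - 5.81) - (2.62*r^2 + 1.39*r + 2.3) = -0.4*r^4 + 1.58*r^3 - 0.88*r^2 - 0.28*r - 8.11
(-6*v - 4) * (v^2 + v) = -6*v^3 - 10*v^2 - 4*v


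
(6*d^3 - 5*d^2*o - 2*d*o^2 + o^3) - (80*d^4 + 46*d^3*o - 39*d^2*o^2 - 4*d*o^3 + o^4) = -80*d^4 - 46*d^3*o + 6*d^3 + 39*d^2*o^2 - 5*d^2*o + 4*d*o^3 - 2*d*o^2 - o^4 + o^3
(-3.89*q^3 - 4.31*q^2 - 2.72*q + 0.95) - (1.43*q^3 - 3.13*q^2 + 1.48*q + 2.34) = -5.32*q^3 - 1.18*q^2 - 4.2*q - 1.39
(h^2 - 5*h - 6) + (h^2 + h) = 2*h^2 - 4*h - 6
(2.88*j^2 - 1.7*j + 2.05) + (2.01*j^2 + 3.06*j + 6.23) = 4.89*j^2 + 1.36*j + 8.28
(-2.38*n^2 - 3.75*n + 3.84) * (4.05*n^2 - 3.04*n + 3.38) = -9.639*n^4 - 7.9523*n^3 + 18.9076*n^2 - 24.3486*n + 12.9792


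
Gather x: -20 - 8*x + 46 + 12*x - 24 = 4*x + 2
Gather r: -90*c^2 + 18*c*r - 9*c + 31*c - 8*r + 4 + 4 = -90*c^2 + 22*c + r*(18*c - 8) + 8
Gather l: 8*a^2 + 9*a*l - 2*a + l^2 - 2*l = 8*a^2 - 2*a + l^2 + l*(9*a - 2)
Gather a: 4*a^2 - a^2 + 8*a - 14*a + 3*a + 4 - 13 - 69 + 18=3*a^2 - 3*a - 60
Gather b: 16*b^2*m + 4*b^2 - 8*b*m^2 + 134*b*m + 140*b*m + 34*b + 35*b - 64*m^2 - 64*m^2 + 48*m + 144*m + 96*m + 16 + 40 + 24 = b^2*(16*m + 4) + b*(-8*m^2 + 274*m + 69) - 128*m^2 + 288*m + 80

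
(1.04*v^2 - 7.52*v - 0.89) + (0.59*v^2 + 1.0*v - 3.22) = 1.63*v^2 - 6.52*v - 4.11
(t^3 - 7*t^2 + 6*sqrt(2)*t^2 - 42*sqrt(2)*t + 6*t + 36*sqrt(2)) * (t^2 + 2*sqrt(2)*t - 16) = t^5 - 7*t^4 + 8*sqrt(2)*t^4 - 56*sqrt(2)*t^3 + 14*t^3 - 48*sqrt(2)*t^2 - 56*t^2 + 48*t + 672*sqrt(2)*t - 576*sqrt(2)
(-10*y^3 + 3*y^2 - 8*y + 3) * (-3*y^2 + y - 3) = 30*y^5 - 19*y^4 + 57*y^3 - 26*y^2 + 27*y - 9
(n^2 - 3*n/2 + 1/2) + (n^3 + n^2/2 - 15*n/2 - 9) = n^3 + 3*n^2/2 - 9*n - 17/2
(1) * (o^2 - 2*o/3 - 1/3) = o^2 - 2*o/3 - 1/3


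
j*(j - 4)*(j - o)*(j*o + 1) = j^4*o - j^3*o^2 - 4*j^3*o + j^3 + 4*j^2*o^2 - j^2*o - 4*j^2 + 4*j*o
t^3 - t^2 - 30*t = t*(t - 6)*(t + 5)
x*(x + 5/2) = x^2 + 5*x/2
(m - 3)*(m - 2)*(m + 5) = m^3 - 19*m + 30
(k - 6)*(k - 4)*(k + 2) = k^3 - 8*k^2 + 4*k + 48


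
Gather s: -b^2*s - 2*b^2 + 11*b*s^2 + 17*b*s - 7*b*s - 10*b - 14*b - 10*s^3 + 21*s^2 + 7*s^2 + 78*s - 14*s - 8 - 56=-2*b^2 - 24*b - 10*s^3 + s^2*(11*b + 28) + s*(-b^2 + 10*b + 64) - 64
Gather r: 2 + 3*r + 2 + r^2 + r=r^2 + 4*r + 4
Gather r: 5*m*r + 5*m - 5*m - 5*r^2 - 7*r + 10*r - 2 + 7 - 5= -5*r^2 + r*(5*m + 3)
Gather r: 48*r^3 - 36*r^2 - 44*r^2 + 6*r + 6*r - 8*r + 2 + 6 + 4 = 48*r^3 - 80*r^2 + 4*r + 12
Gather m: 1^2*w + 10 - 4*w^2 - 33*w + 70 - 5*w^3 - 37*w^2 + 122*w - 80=-5*w^3 - 41*w^2 + 90*w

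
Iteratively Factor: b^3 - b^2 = (b)*(b^2 - b) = b*(b - 1)*(b)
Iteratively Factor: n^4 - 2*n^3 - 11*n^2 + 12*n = (n + 3)*(n^3 - 5*n^2 + 4*n) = (n - 4)*(n + 3)*(n^2 - n) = (n - 4)*(n - 1)*(n + 3)*(n)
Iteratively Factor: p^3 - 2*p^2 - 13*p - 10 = (p + 2)*(p^2 - 4*p - 5) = (p - 5)*(p + 2)*(p + 1)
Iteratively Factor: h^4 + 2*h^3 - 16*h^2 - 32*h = (h)*(h^3 + 2*h^2 - 16*h - 32) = h*(h - 4)*(h^2 + 6*h + 8) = h*(h - 4)*(h + 4)*(h + 2)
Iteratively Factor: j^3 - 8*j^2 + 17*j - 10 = (j - 2)*(j^2 - 6*j + 5) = (j - 5)*(j - 2)*(j - 1)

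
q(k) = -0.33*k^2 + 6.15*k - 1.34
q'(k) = 6.15 - 0.66*k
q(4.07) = 18.22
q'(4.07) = 3.46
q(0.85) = 3.65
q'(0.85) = 5.59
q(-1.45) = -10.95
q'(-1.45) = 7.11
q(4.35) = 19.17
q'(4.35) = 3.28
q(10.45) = 26.89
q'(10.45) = -0.75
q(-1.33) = -10.10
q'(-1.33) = 7.03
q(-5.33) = -43.49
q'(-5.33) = 9.67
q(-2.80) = -21.15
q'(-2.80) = 8.00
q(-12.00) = -122.66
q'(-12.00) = 14.07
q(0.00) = -1.34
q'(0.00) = 6.15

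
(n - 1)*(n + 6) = n^2 + 5*n - 6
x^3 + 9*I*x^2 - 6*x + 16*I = (x - I)*(x + 2*I)*(x + 8*I)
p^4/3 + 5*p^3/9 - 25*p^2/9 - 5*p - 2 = (p/3 + 1)*(p - 3)*(p + 2/3)*(p + 1)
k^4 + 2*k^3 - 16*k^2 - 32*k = k*(k - 4)*(k + 2)*(k + 4)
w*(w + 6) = w^2 + 6*w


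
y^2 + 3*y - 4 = (y - 1)*(y + 4)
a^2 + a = a*(a + 1)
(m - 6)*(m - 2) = m^2 - 8*m + 12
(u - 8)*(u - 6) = u^2 - 14*u + 48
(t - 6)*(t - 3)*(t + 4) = t^3 - 5*t^2 - 18*t + 72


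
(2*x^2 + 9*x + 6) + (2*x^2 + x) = 4*x^2 + 10*x + 6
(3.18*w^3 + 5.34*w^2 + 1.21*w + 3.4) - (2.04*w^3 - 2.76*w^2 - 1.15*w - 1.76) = 1.14*w^3 + 8.1*w^2 + 2.36*w + 5.16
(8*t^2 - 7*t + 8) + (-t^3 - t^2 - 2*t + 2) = -t^3 + 7*t^2 - 9*t + 10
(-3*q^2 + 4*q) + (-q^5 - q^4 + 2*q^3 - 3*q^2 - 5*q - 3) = -q^5 - q^4 + 2*q^3 - 6*q^2 - q - 3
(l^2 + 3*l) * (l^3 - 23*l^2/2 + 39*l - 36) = l^5 - 17*l^4/2 + 9*l^3/2 + 81*l^2 - 108*l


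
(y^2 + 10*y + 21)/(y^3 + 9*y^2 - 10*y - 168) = (y + 3)/(y^2 + 2*y - 24)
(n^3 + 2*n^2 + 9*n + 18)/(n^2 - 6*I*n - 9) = (n^2 + n*(2 + 3*I) + 6*I)/(n - 3*I)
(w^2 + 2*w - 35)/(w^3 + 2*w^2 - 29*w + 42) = (w - 5)/(w^2 - 5*w + 6)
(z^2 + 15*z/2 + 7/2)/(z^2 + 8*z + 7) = (z + 1/2)/(z + 1)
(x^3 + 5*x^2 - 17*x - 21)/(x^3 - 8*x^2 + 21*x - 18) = (x^2 + 8*x + 7)/(x^2 - 5*x + 6)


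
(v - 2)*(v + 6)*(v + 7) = v^3 + 11*v^2 + 16*v - 84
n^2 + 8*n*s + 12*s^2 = (n + 2*s)*(n + 6*s)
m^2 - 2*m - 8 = (m - 4)*(m + 2)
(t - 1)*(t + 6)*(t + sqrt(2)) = t^3 + sqrt(2)*t^2 + 5*t^2 - 6*t + 5*sqrt(2)*t - 6*sqrt(2)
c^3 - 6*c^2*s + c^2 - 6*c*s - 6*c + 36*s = (c - 2)*(c + 3)*(c - 6*s)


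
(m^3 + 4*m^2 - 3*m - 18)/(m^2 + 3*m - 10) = (m^2 + 6*m + 9)/(m + 5)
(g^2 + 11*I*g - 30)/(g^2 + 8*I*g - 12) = (g + 5*I)/(g + 2*I)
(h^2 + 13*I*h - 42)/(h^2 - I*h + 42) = (h + 7*I)/(h - 7*I)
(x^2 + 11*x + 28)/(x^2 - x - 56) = (x + 4)/(x - 8)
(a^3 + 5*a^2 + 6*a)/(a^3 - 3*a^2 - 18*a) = (a + 2)/(a - 6)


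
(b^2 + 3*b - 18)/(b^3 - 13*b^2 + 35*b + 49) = (b^2 + 3*b - 18)/(b^3 - 13*b^2 + 35*b + 49)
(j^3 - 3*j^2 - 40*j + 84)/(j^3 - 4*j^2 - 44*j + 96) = (j - 7)/(j - 8)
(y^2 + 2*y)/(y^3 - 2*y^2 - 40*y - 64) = y/(y^2 - 4*y - 32)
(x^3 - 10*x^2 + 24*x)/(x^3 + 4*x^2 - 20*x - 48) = x*(x - 6)/(x^2 + 8*x + 12)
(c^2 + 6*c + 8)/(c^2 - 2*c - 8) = (c + 4)/(c - 4)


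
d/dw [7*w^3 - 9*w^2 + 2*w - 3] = 21*w^2 - 18*w + 2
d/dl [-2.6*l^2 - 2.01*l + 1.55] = -5.2*l - 2.01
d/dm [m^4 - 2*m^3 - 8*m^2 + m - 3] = 4*m^3 - 6*m^2 - 16*m + 1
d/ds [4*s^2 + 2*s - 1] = 8*s + 2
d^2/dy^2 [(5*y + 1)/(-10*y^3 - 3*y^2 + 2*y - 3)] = 2*(-1500*y^5 - 1050*y^4 - 385*y^3 + 933*y^2 + 243*y - 25)/(1000*y^9 + 900*y^8 - 330*y^7 + 567*y^6 + 606*y^5 - 243*y^4 + 154*y^3 + 117*y^2 - 54*y + 27)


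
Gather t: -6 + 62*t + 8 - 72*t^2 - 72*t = -72*t^2 - 10*t + 2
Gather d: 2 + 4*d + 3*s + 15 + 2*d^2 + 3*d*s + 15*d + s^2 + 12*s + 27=2*d^2 + d*(3*s + 19) + s^2 + 15*s + 44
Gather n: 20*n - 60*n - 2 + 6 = 4 - 40*n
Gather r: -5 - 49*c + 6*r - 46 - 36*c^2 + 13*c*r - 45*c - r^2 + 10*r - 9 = -36*c^2 - 94*c - r^2 + r*(13*c + 16) - 60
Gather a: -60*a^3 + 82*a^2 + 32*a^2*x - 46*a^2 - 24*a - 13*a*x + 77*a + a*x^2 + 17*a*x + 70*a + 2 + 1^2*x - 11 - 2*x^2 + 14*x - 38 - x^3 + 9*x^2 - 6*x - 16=-60*a^3 + a^2*(32*x + 36) + a*(x^2 + 4*x + 123) - x^3 + 7*x^2 + 9*x - 63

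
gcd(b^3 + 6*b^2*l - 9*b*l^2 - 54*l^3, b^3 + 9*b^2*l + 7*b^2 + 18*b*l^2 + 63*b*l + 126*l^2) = b^2 + 9*b*l + 18*l^2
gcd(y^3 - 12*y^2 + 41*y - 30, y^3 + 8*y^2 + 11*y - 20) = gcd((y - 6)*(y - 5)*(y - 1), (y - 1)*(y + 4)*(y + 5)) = y - 1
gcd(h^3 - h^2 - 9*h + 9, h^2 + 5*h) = 1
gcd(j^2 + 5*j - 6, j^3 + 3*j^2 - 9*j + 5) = j - 1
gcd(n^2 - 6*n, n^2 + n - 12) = 1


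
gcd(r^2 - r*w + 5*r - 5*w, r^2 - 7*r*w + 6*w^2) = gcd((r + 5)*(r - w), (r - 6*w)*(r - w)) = r - w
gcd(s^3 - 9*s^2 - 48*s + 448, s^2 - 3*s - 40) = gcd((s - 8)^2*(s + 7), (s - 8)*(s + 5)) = s - 8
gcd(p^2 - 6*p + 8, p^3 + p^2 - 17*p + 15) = 1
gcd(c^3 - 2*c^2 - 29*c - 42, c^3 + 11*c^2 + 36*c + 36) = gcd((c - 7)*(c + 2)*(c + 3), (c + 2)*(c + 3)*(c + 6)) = c^2 + 5*c + 6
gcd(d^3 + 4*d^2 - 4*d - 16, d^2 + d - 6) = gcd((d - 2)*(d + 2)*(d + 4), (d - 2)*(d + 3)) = d - 2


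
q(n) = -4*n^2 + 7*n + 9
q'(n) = 7 - 8*n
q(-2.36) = -29.80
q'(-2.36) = 25.88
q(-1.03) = -2.45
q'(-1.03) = 15.24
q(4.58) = -42.85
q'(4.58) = -29.64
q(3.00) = -6.00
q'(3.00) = -17.00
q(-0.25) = 7.00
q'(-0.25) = 9.00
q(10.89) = -389.14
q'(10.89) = -80.12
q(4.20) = -32.16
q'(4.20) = -26.60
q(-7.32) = -256.57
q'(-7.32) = 65.56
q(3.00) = -6.00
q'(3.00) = -17.00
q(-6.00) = -177.00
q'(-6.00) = 55.00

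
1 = 1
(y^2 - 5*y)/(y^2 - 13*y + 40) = y/(y - 8)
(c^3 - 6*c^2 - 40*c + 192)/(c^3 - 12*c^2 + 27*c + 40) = (c^2 + 2*c - 24)/(c^2 - 4*c - 5)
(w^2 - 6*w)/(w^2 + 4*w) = (w - 6)/(w + 4)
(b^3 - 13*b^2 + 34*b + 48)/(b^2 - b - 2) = (b^2 - 14*b + 48)/(b - 2)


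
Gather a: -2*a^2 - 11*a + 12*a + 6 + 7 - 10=-2*a^2 + a + 3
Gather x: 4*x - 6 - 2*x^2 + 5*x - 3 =-2*x^2 + 9*x - 9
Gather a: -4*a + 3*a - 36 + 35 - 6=-a - 7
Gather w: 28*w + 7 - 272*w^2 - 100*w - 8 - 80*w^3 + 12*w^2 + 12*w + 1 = -80*w^3 - 260*w^2 - 60*w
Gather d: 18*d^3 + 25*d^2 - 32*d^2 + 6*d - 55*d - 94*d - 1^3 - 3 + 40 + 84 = 18*d^3 - 7*d^2 - 143*d + 120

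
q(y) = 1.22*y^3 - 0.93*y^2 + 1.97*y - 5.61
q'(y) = 3.66*y^2 - 1.86*y + 1.97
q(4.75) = 113.51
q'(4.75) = 75.71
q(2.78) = 18.89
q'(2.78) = 25.09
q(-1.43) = -13.90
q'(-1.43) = 12.11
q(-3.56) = -79.45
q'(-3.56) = 54.98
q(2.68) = 16.47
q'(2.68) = 23.27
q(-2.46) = -34.25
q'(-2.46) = 28.69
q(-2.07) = -24.49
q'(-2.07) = 21.50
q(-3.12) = -57.86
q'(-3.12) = 43.40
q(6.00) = 236.25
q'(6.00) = 122.57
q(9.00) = 826.17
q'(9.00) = 281.69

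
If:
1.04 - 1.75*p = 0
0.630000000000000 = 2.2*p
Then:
No Solution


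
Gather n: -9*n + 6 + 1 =7 - 9*n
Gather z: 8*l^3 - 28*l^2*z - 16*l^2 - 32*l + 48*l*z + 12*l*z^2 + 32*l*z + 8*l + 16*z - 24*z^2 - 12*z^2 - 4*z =8*l^3 - 16*l^2 - 24*l + z^2*(12*l - 36) + z*(-28*l^2 + 80*l + 12)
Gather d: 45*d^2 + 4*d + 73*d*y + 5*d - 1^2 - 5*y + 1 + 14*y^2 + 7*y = 45*d^2 + d*(73*y + 9) + 14*y^2 + 2*y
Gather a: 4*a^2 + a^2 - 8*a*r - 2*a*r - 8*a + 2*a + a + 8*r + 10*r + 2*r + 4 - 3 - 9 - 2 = 5*a^2 + a*(-10*r - 5) + 20*r - 10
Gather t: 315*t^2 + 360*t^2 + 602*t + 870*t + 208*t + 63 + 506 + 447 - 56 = 675*t^2 + 1680*t + 960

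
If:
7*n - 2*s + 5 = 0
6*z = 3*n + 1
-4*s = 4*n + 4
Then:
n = -7/9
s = -2/9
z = -2/9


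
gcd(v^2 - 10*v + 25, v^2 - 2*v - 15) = v - 5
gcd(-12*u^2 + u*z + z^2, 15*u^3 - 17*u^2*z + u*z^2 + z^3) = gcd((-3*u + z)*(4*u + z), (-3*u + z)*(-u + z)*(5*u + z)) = -3*u + z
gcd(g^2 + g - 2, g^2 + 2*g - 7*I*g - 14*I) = g + 2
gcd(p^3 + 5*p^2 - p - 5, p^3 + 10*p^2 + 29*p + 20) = p^2 + 6*p + 5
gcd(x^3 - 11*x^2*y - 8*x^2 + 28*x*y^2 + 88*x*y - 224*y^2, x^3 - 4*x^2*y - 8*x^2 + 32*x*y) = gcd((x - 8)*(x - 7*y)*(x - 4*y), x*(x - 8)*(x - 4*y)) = x^2 - 4*x*y - 8*x + 32*y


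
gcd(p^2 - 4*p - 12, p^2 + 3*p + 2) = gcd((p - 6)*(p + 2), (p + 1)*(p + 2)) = p + 2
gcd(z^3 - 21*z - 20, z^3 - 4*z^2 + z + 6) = z + 1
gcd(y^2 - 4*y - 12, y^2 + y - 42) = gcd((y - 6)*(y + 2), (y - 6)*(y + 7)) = y - 6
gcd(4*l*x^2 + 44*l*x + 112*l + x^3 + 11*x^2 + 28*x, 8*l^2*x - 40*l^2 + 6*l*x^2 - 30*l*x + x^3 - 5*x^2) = 4*l + x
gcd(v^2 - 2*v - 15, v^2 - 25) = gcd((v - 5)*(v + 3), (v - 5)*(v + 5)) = v - 5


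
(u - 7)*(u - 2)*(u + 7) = u^3 - 2*u^2 - 49*u + 98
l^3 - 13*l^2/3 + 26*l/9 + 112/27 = (l - 8/3)*(l - 7/3)*(l + 2/3)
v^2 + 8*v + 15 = (v + 3)*(v + 5)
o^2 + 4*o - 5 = (o - 1)*(o + 5)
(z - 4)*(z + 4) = z^2 - 16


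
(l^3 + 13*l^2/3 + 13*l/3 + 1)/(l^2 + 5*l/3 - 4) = (3*l^2 + 4*l + 1)/(3*l - 4)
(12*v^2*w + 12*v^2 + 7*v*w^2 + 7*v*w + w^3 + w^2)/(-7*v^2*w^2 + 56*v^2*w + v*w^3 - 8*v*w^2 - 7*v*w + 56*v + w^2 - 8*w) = (-12*v^2*w - 12*v^2 - 7*v*w^2 - 7*v*w - w^3 - w^2)/(7*v^2*w^2 - 56*v^2*w - v*w^3 + 8*v*w^2 + 7*v*w - 56*v - w^2 + 8*w)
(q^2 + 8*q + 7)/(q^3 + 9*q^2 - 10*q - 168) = (q + 1)/(q^2 + 2*q - 24)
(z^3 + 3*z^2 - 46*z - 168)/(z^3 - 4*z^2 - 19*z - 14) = (z^2 + 10*z + 24)/(z^2 + 3*z + 2)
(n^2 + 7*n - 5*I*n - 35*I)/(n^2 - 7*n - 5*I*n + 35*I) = (n + 7)/(n - 7)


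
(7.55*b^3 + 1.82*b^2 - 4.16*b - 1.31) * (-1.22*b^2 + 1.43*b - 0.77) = -9.211*b^5 + 8.5761*b^4 + 1.8643*b^3 - 5.752*b^2 + 1.3299*b + 1.0087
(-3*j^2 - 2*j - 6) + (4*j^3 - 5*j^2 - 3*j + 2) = 4*j^3 - 8*j^2 - 5*j - 4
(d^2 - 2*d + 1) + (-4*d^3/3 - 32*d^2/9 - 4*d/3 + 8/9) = -4*d^3/3 - 23*d^2/9 - 10*d/3 + 17/9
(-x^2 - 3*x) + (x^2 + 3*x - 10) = -10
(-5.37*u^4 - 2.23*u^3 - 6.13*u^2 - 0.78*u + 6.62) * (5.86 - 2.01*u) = 10.7937*u^5 - 26.9859*u^4 - 0.746500000000001*u^3 - 34.354*u^2 - 17.877*u + 38.7932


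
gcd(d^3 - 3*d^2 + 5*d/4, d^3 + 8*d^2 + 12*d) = d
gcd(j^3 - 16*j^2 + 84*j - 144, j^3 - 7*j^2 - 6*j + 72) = j^2 - 10*j + 24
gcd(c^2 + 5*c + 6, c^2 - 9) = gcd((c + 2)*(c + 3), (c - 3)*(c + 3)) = c + 3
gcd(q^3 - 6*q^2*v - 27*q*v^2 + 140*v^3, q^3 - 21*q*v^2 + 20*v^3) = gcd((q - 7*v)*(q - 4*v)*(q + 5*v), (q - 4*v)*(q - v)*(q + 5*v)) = q^2 + q*v - 20*v^2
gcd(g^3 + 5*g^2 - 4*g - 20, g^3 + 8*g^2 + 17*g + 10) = g^2 + 7*g + 10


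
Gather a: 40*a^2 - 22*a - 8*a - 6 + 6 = 40*a^2 - 30*a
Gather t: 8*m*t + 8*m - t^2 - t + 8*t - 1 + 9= 8*m - t^2 + t*(8*m + 7) + 8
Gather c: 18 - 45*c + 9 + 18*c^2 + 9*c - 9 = 18*c^2 - 36*c + 18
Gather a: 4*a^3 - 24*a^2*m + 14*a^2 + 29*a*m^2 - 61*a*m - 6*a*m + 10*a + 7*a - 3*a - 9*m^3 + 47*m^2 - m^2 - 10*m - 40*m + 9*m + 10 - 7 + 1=4*a^3 + a^2*(14 - 24*m) + a*(29*m^2 - 67*m + 14) - 9*m^3 + 46*m^2 - 41*m + 4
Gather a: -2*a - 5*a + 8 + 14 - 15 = 7 - 7*a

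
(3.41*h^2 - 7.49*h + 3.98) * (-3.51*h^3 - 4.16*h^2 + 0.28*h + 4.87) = -11.9691*h^5 + 12.1043*h^4 + 18.1434*h^3 - 2.0473*h^2 - 35.3619*h + 19.3826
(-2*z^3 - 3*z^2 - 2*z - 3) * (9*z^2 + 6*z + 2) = -18*z^5 - 39*z^4 - 40*z^3 - 45*z^2 - 22*z - 6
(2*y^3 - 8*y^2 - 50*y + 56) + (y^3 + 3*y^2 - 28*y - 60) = 3*y^3 - 5*y^2 - 78*y - 4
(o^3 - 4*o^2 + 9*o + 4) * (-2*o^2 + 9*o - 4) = -2*o^5 + 17*o^4 - 58*o^3 + 89*o^2 - 16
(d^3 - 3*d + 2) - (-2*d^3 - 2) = 3*d^3 - 3*d + 4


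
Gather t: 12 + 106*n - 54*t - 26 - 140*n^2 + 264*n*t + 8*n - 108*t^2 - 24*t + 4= -140*n^2 + 114*n - 108*t^2 + t*(264*n - 78) - 10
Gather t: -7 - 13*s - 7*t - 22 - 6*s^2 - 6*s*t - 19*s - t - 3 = -6*s^2 - 32*s + t*(-6*s - 8) - 32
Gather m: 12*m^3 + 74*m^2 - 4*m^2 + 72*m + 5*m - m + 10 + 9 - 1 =12*m^3 + 70*m^2 + 76*m + 18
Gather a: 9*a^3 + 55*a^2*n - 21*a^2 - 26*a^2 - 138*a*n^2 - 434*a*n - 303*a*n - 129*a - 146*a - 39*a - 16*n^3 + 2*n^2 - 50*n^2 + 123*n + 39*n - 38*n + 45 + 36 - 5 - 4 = 9*a^3 + a^2*(55*n - 47) + a*(-138*n^2 - 737*n - 314) - 16*n^3 - 48*n^2 + 124*n + 72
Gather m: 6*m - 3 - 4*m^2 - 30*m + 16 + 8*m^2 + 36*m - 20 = 4*m^2 + 12*m - 7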